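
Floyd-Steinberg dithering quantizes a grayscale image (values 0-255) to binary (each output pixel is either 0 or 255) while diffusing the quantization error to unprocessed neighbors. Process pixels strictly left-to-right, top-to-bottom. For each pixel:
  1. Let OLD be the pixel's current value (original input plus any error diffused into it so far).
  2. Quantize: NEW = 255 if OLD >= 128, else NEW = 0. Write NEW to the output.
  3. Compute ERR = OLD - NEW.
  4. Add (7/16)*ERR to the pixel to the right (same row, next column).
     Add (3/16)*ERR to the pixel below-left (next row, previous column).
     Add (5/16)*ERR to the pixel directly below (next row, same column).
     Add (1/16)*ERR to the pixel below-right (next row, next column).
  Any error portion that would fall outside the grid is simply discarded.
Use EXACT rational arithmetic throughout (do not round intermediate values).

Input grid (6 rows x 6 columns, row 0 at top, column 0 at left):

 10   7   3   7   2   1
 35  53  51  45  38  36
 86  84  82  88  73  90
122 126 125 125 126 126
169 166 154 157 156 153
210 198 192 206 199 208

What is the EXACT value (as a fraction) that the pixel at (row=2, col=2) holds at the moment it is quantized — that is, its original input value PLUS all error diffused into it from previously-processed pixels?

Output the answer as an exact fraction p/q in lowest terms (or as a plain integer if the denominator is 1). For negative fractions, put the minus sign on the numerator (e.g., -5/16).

Answer: 814910381/8388608

Derivation:
(0,0): OLD=10 → NEW=0, ERR=10
(0,1): OLD=91/8 → NEW=0, ERR=91/8
(0,2): OLD=1021/128 → NEW=0, ERR=1021/128
(0,3): OLD=21483/2048 → NEW=0, ERR=21483/2048
(0,4): OLD=215917/32768 → NEW=0, ERR=215917/32768
(0,5): OLD=2035707/524288 → NEW=0, ERR=2035707/524288
(1,0): OLD=5153/128 → NEW=0, ERR=5153/128
(1,1): OLD=78119/1024 → NEW=0, ERR=78119/1024
(1,2): OLD=2934259/32768 → NEW=0, ERR=2934259/32768
(1,3): OLD=11690135/131072 → NEW=0, ERR=11690135/131072
(1,4): OLD=674971013/8388608 → NEW=0, ERR=674971013/8388608
(1,5): OLD=9774766611/134217728 → NEW=0, ERR=9774766611/134217728
(2,0): OLD=1849501/16384 → NEW=0, ERR=1849501/16384
(2,1): OLD=92554191/524288 → NEW=255, ERR=-41139249/524288
(2,2): OLD=814910381/8388608 → NEW=0, ERR=814910381/8388608
Target (2,2): original=82, with diffused error = 814910381/8388608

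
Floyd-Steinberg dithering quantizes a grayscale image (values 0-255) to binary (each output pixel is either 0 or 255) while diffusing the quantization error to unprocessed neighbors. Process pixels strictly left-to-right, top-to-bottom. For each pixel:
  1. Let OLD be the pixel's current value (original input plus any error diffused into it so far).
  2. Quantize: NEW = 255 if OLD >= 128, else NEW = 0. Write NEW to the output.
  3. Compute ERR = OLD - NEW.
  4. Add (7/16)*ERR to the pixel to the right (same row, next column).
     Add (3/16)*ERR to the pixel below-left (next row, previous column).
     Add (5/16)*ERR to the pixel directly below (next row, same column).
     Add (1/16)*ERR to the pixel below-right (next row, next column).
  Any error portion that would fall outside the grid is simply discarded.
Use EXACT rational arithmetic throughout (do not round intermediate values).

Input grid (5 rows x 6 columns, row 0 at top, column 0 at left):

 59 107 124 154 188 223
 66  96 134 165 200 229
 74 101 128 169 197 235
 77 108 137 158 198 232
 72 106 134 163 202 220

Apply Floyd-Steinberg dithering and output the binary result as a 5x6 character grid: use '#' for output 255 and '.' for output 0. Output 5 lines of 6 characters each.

Answer: .#.###
..#.##
.#.###
.#.#.#
.#.###

Derivation:
(0,0): OLD=59 → NEW=0, ERR=59
(0,1): OLD=2125/16 → NEW=255, ERR=-1955/16
(0,2): OLD=18059/256 → NEW=0, ERR=18059/256
(0,3): OLD=757197/4096 → NEW=255, ERR=-287283/4096
(0,4): OLD=10309787/65536 → NEW=255, ERR=-6401893/65536
(0,5): OLD=189019197/1048576 → NEW=255, ERR=-78367683/1048576
(1,0): OLD=15751/256 → NEW=0, ERR=15751/256
(1,1): OLD=208177/2048 → NEW=0, ERR=208177/2048
(1,2): OLD=11778693/65536 → NEW=255, ERR=-4932987/65536
(1,3): OLD=25229729/262144 → NEW=0, ERR=25229729/262144
(1,4): OLD=3241076675/16777216 → NEW=255, ERR=-1037113405/16777216
(1,5): OLD=46303626341/268435456 → NEW=255, ERR=-22147414939/268435456
(2,0): OLD=3679403/32768 → NEW=0, ERR=3679403/32768
(2,1): OLD=179959433/1048576 → NEW=255, ERR=-87427447/1048576
(2,2): OLD=1550195931/16777216 → NEW=0, ERR=1550195931/16777216
(2,3): OLD=29958145987/134217728 → NEW=255, ERR=-4267374653/134217728
(2,4): OLD=662789237449/4294967296 → NEW=255, ERR=-432427423031/4294967296
(2,5): OLD=11084790844943/68719476736 → NEW=255, ERR=-6438675722737/68719476736
(3,0): OLD=1618267771/16777216 → NEW=0, ERR=1618267771/16777216
(3,1): OLD=19929575007/134217728 → NEW=255, ERR=-14295945633/134217728
(3,2): OLD=116074320205/1073741824 → NEW=0, ERR=116074320205/1073741824
(3,3): OLD=12524546234791/68719476736 → NEW=255, ERR=-4998920332889/68719476736
(3,4): OLD=63307871568199/549755813888 → NEW=0, ERR=63307871568199/549755813888
(3,5): OLD=2170950943072201/8796093022208 → NEW=255, ERR=-72052777590839/8796093022208
(4,0): OLD=176461696597/2147483648 → NEW=0, ERR=176461696597/2147483648
(4,1): OLD=4637272688465/34359738368 → NEW=255, ERR=-4124460595375/34359738368
(4,2): OLD=104419607089571/1099511627776 → NEW=0, ERR=104419607089571/1099511627776
(4,3): OLD=3697257281534799/17592186044416 → NEW=255, ERR=-788750159791281/17592186044416
(4,4): OLD=59753913357160767/281474976710656 → NEW=255, ERR=-12022205704056513/281474976710656
(4,5): OLD=927521663921497177/4503599627370496 → NEW=255, ERR=-220896241057979303/4503599627370496
Row 0: .#.###
Row 1: ..#.##
Row 2: .#.###
Row 3: .#.#.#
Row 4: .#.###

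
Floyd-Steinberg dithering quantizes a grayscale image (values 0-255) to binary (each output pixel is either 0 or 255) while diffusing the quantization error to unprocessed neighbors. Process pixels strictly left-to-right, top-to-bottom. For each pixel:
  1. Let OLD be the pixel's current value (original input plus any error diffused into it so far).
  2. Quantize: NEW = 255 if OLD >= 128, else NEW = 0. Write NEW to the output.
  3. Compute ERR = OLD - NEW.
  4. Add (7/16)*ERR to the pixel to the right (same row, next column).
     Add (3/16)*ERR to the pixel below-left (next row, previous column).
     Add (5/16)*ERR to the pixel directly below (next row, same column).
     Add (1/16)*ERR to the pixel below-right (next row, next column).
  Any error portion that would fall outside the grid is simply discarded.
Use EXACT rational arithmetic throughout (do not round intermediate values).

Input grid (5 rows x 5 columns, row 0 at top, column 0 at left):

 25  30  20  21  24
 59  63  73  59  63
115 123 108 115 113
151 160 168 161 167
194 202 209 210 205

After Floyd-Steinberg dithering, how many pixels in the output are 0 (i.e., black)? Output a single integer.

(0,0): OLD=25 → NEW=0, ERR=25
(0,1): OLD=655/16 → NEW=0, ERR=655/16
(0,2): OLD=9705/256 → NEW=0, ERR=9705/256
(0,3): OLD=153951/4096 → NEW=0, ERR=153951/4096
(0,4): OLD=2650521/65536 → NEW=0, ERR=2650521/65536
(1,0): OLD=19069/256 → NEW=0, ERR=19069/256
(1,1): OLD=239723/2048 → NEW=0, ERR=239723/2048
(1,2): OLD=9546183/65536 → NEW=255, ERR=-7165497/65536
(1,3): OLD=8614907/262144 → NEW=0, ERR=8614907/262144
(1,4): OLD=387408785/4194304 → NEW=0, ERR=387408785/4194304
(2,0): OLD=5250249/32768 → NEW=255, ERR=-3105591/32768
(2,1): OLD=107237427/1048576 → NEW=0, ERR=107237427/1048576
(2,2): OLD=2215478617/16777216 → NEW=255, ERR=-2062711463/16777216
(2,3): OLD=22002405627/268435456 → NEW=0, ERR=22002405627/268435456
(2,4): OLD=772140619805/4294967296 → NEW=255, ERR=-323076040675/4294967296
(3,0): OLD=2358177337/16777216 → NEW=255, ERR=-1920012743/16777216
(3,1): OLD=15155190469/134217728 → NEW=0, ERR=15155190469/134217728
(3,2): OLD=862170253447/4294967296 → NEW=255, ERR=-233046407033/4294967296
(3,3): OLD=1211927637359/8589934592 → NEW=255, ERR=-978505683601/8589934592
(3,4): OLD=13576082017931/137438953472 → NEW=0, ERR=13576082017931/137438953472
(4,0): OLD=385276889399/2147483648 → NEW=255, ERR=-162331440841/2147483648
(4,1): OLD=12842862120631/68719476736 → NEW=255, ERR=-4680604447049/68719476736
(4,2): OLD=162665307626905/1099511627776 → NEW=255, ERR=-117710157455975/1099511627776
(4,3): OLD=2510310417860791/17592186044416 → NEW=255, ERR=-1975697023465289/17592186044416
(4,4): OLD=50557203912888449/281474976710656 → NEW=255, ERR=-21218915148328831/281474976710656
Output grid:
  Row 0: .....  (5 black, running=5)
  Row 1: ..#..  (4 black, running=9)
  Row 2: #.#.#  (2 black, running=11)
  Row 3: #.##.  (2 black, running=13)
  Row 4: #####  (0 black, running=13)

Answer: 13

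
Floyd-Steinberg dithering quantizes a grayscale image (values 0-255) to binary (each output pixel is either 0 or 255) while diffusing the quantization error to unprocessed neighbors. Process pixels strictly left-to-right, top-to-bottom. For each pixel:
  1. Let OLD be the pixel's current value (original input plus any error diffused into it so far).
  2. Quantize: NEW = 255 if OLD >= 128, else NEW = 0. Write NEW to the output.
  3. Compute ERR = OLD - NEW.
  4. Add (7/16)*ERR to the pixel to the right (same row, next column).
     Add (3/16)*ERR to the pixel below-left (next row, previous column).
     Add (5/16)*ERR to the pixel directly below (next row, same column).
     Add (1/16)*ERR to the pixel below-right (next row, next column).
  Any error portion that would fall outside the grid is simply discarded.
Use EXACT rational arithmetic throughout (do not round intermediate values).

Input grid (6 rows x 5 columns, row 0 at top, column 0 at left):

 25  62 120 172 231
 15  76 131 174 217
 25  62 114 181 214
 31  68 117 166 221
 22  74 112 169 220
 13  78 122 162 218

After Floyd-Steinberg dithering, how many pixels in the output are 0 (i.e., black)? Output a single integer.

(0,0): OLD=25 → NEW=0, ERR=25
(0,1): OLD=1167/16 → NEW=0, ERR=1167/16
(0,2): OLD=38889/256 → NEW=255, ERR=-26391/256
(0,3): OLD=519775/4096 → NEW=0, ERR=519775/4096
(0,4): OLD=18777241/65536 → NEW=255, ERR=2065561/65536
(1,0): OLD=9341/256 → NEW=0, ERR=9341/256
(1,1): OLD=198635/2048 → NEW=0, ERR=198635/2048
(1,2): OLD=11112903/65536 → NEW=255, ERR=-5598777/65536
(1,3): OLD=46070843/262144 → NEW=255, ERR=-20775877/262144
(1,4): OLD=839309649/4194304 → NEW=255, ERR=-230237871/4194304
(2,0): OLD=1788745/32768 → NEW=0, ERR=1788745/32768
(2,1): OLD=107430707/1048576 → NEW=0, ERR=107430707/1048576
(2,2): OLD=2069106009/16777216 → NEW=0, ERR=2069106009/16777216
(2,3): OLD=52226137595/268435456 → NEW=255, ERR=-16224903685/268435456
(2,4): OLD=710598058781/4294967296 → NEW=255, ERR=-384618601699/4294967296
(3,0): OLD=1128585017/16777216 → NEW=0, ERR=1128585017/16777216
(3,1): OLD=20935659077/134217728 → NEW=255, ERR=-13289861563/134217728
(3,2): OLD=460809142407/4294967296 → NEW=0, ERR=460809142407/4294967296
(3,3): OLD=1588867521679/8589934592 → NEW=255, ERR=-601565799281/8589934592
(3,4): OLD=21797665187435/137438953472 → NEW=255, ERR=-13249267947925/137438953472
(4,0): OLD=52518456247/2147483648 → NEW=0, ERR=52518456247/2147483648
(4,1): OLD=5365467007415/68719476736 → NEW=0, ERR=5365467007415/68719476736
(4,2): OLD=176326314452377/1099511627776 → NEW=255, ERR=-104049150630503/1099511627776
(4,3): OLD=1659717985258935/17592186044416 → NEW=0, ERR=1659717985258935/17592186044416
(4,4): OLD=63830982529557377/281474976710656 → NEW=255, ERR=-7945136531659903/281474976710656
(5,0): OLD=38793005182853/1099511627776 → NEW=0, ERR=38793005182853/1099511627776
(5,1): OLD=893860453022287/8796093022208 → NEW=0, ERR=893860453022287/8796093022208
(5,2): OLD=44882774960246855/281474976710656 → NEW=255, ERR=-26893344100970425/281474976710656
(5,3): OLD=155908794397888425/1125899906842624 → NEW=255, ERR=-131195681846980695/1125899906842624
(5,4): OLD=2956088322561581427/18014398509481984 → NEW=255, ERR=-1637583297356324493/18014398509481984
Output grid:
  Row 0: ..#.#  (3 black, running=3)
  Row 1: ..###  (2 black, running=5)
  Row 2: ...##  (3 black, running=8)
  Row 3: .#.##  (2 black, running=10)
  Row 4: ..#.#  (3 black, running=13)
  Row 5: ..###  (2 black, running=15)

Answer: 15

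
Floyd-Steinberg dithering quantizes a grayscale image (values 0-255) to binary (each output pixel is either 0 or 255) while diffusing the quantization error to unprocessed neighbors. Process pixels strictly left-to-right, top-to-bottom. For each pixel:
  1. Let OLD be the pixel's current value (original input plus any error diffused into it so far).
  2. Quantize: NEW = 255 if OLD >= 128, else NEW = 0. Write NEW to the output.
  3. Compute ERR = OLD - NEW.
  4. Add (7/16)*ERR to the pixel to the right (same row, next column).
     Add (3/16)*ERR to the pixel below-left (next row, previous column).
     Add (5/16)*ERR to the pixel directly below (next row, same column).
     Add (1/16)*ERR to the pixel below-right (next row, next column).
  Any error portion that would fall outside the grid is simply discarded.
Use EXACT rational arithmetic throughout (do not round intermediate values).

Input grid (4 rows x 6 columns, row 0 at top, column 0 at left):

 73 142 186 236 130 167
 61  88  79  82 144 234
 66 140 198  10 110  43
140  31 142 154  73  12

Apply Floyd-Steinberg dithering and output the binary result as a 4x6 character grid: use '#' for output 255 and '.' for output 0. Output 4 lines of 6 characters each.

(0,0): OLD=73 → NEW=0, ERR=73
(0,1): OLD=2783/16 → NEW=255, ERR=-1297/16
(0,2): OLD=38537/256 → NEW=255, ERR=-26743/256
(0,3): OLD=779455/4096 → NEW=255, ERR=-265025/4096
(0,4): OLD=6664505/65536 → NEW=0, ERR=6664505/65536
(0,5): OLD=221763727/1048576 → NEW=255, ERR=-45623153/1048576
(1,0): OLD=17565/256 → NEW=0, ERR=17565/256
(1,1): OLD=159051/2048 → NEW=0, ERR=159051/2048
(1,2): OLD=4137511/65536 → NEW=0, ERR=4137511/65536
(1,3): OLD=26722779/262144 → NEW=0, ERR=26722779/262144
(1,4): OLD=3492601457/16777216 → NEW=255, ERR=-785588623/16777216
(1,5): OLD=55371037383/268435456 → NEW=255, ERR=-13080003897/268435456
(2,0): OLD=3342441/32768 → NEW=0, ERR=3342441/32768
(2,1): OLD=235952147/1048576 → NEW=255, ERR=-31434733/1048576
(2,2): OLD=3834953977/16777216 → NEW=255, ERR=-443236103/16777216
(2,3): OLD=3417714033/134217728 → NEW=0, ERR=3417714033/134217728
(2,4): OLD=445571423187/4294967296 → NEW=0, ERR=445571423187/4294967296
(2,5): OLD=4826426462709/68719476736 → NEW=0, ERR=4826426462709/68719476736
(3,0): OLD=2789296601/16777216 → NEW=255, ERR=-1488893479/16777216
(3,1): OLD=-2116956187/134217728 → NEW=0, ERR=-2116956187/134217728
(3,2): OLD=139312018431/1073741824 → NEW=255, ERR=-134492146689/1073741824
(3,3): OLD=8587099382525/68719476736 → NEW=0, ERR=8587099382525/68719476736
(3,4): OLD=96124453666653/549755813888 → NEW=255, ERR=-44063278874787/549755813888
(3,5): OLD=47200364819283/8796093022208 → NEW=0, ERR=47200364819283/8796093022208
Row 0: .###.#
Row 1: ....##
Row 2: .##...
Row 3: #.#.#.

Answer: .###.#
....##
.##...
#.#.#.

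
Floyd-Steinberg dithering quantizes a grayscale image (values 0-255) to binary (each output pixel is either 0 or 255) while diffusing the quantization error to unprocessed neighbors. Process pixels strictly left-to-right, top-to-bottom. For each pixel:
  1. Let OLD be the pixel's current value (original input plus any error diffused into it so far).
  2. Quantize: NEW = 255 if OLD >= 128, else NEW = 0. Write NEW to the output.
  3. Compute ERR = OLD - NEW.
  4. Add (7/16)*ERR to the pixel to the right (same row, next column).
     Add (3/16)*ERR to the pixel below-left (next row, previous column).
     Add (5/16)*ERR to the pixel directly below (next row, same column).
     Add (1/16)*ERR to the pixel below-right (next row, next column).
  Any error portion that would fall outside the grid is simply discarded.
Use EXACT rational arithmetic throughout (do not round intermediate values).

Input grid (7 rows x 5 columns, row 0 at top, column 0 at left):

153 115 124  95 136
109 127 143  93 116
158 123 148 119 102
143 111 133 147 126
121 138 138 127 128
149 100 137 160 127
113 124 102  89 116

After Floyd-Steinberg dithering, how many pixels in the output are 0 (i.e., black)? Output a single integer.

Answer: 17

Derivation:
(0,0): OLD=153 → NEW=255, ERR=-102
(0,1): OLD=563/8 → NEW=0, ERR=563/8
(0,2): OLD=19813/128 → NEW=255, ERR=-12827/128
(0,3): OLD=104771/2048 → NEW=0, ERR=104771/2048
(0,4): OLD=5189845/32768 → NEW=255, ERR=-3165995/32768
(1,0): OLD=11561/128 → NEW=0, ERR=11561/128
(1,1): OLD=167263/1024 → NEW=255, ERR=-93857/1024
(1,2): OLD=2804107/32768 → NEW=0, ERR=2804107/32768
(1,3): OLD=15996879/131072 → NEW=0, ERR=15996879/131072
(1,4): OLD=298633229/2097152 → NEW=255, ERR=-236140531/2097152
(2,0): OLD=2769541/16384 → NEW=255, ERR=-1408379/16384
(2,1): OLD=41124935/524288 → NEW=0, ERR=41124935/524288
(2,2): OLD=1897624853/8388608 → NEW=255, ERR=-241470187/8388608
(2,3): OLD=17284784623/134217728 → NEW=255, ERR=-16940736017/134217728
(2,4): OLD=41274014153/2147483648 → NEW=0, ERR=41274014153/2147483648
(3,0): OLD=1097605109/8388608 → NEW=255, ERR=-1041489931/8388608
(3,1): OLD=4726116241/67108864 → NEW=0, ERR=4726116241/67108864
(3,2): OLD=292169112907/2147483648 → NEW=255, ERR=-255439217333/2147483648
(3,3): OLD=246194226499/4294967296 → NEW=0, ERR=246194226499/4294967296
(3,4): OLD=10252650243215/68719476736 → NEW=255, ERR=-7270816324465/68719476736
(4,0): OLD=102441512187/1073741824 → NEW=0, ERR=102441512187/1073741824
(4,1): OLD=5899064589627/34359738368 → NEW=255, ERR=-2862668694213/34359738368
(4,2): OLD=43720917021781/549755813888 → NEW=0, ERR=43720917021781/549755813888
(4,3): OLD=1340822506507835/8796093022208 → NEW=255, ERR=-902181214155205/8796093022208
(4,4): OLD=7550013338607901/140737488355328 → NEW=0, ERR=7550013338607901/140737488355328
(5,0): OLD=89716252136593/549755813888 → NEW=255, ERR=-50471480404847/549755813888
(5,1): OLD=240454124577459/4398046511104 → NEW=0, ERR=240454124577459/4398046511104
(5,2): OLD=22705680182322699/140737488355328 → NEW=255, ERR=-13182379348285941/140737488355328
(5,3): OLD=57419853098155333/562949953421312 → NEW=0, ERR=57419853098155333/562949953421312
(5,4): OLD=1639113946105418215/9007199254740992 → NEW=255, ERR=-657721863853534745/9007199254740992
(6,0): OLD=6654171249614529/70368744177664 → NEW=0, ERR=6654171249614529/70368744177664
(6,1): OLD=358386397295468943/2251799813685248 → NEW=255, ERR=-215822555194269297/2251799813685248
(6,2): OLD=1921739810673087381/36028797018963968 → NEW=0, ERR=1921739810673087381/36028797018963968
(6,3): OLD=71864187141722390823/576460752303423488 → NEW=0, ERR=71864187141722390823/576460752303423488
(6,4): OLD=1421287399406590672081/9223372036854775808 → NEW=255, ERR=-930672469991377158959/9223372036854775808
Output grid:
  Row 0: #.#.#  (2 black, running=2)
  Row 1: .#..#  (3 black, running=5)
  Row 2: #.##.  (2 black, running=7)
  Row 3: #.#.#  (2 black, running=9)
  Row 4: .#.#.  (3 black, running=12)
  Row 5: #.#.#  (2 black, running=14)
  Row 6: .#..#  (3 black, running=17)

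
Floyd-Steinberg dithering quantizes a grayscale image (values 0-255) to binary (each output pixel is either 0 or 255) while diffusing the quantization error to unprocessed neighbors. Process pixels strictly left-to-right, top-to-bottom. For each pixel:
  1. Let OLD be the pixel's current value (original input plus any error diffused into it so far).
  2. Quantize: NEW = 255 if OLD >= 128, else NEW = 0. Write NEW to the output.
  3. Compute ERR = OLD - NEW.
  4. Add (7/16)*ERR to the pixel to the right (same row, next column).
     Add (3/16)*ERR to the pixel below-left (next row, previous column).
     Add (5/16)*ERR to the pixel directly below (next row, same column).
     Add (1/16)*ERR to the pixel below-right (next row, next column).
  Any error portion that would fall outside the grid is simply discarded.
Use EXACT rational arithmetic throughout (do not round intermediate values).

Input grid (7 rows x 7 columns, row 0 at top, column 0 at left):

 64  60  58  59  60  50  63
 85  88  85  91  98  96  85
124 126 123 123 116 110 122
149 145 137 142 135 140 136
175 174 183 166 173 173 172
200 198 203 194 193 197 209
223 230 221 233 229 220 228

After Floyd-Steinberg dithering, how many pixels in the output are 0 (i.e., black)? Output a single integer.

Answer: 20

Derivation:
(0,0): OLD=64 → NEW=0, ERR=64
(0,1): OLD=88 → NEW=0, ERR=88
(0,2): OLD=193/2 → NEW=0, ERR=193/2
(0,3): OLD=3239/32 → NEW=0, ERR=3239/32
(0,4): OLD=53393/512 → NEW=0, ERR=53393/512
(0,5): OLD=783351/8192 → NEW=0, ERR=783351/8192
(0,6): OLD=13740993/131072 → NEW=0, ERR=13740993/131072
(1,0): OLD=243/2 → NEW=0, ERR=243/2
(1,1): OLD=763/4 → NEW=255, ERR=-257/4
(1,2): OLD=57101/512 → NEW=0, ERR=57101/512
(1,3): OLD=806943/4096 → NEW=255, ERR=-237537/4096
(1,4): OLD=16970215/131072 → NEW=255, ERR=-16453145/131072
(1,5): OLD=50928561/524288 → NEW=0, ERR=50928561/524288
(1,6): OLD=1394485931/8388608 → NEW=255, ERR=-744609109/8388608
(2,0): OLD=9595/64 → NEW=255, ERR=-6725/64
(2,1): OLD=724623/8192 → NEW=0, ERR=724623/8192
(2,2): OLD=23810739/131072 → NEW=255, ERR=-9612621/131072
(2,3): OLD=58956925/1048576 → NEW=0, ERR=58956925/1048576
(2,4): OLD=1945491625/16777216 → NEW=0, ERR=1945491625/16777216
(2,5): OLD=44721254081/268435456 → NEW=255, ERR=-23729787199/268435456
(2,6): OLD=264815465511/4294967296 → NEW=0, ERR=264815465511/4294967296
(3,0): OLD=17399597/131072 → NEW=255, ERR=-16023763/131072
(3,1): OLD=51819969/524288 → NEW=0, ERR=51819969/524288
(3,2): OLD=2909075837/16777216 → NEW=255, ERR=-1369114243/16777216
(3,3): OLD=18928324219/134217728 → NEW=255, ERR=-15297196421/134217728
(3,4): OLD=465202776269/4294967296 → NEW=0, ERR=465202776269/4294967296
(3,5): OLD=383476732923/2147483648 → NEW=255, ERR=-164131597317/2147483648
(3,6): OLD=7992407206029/68719476736 → NEW=0, ERR=7992407206029/68719476736
(4,0): OLD=1302991047/8388608 → NEW=255, ERR=-836103993/8388608
(4,1): OLD=37135124089/268435456 → NEW=255, ERR=-31315917191/268435456
(4,2): OLD=391987100993/4294967296 → NEW=0, ERR=391987100993/4294967296
(4,3): OLD=6374453250183/34359738368 → NEW=255, ERR=-2387280033657/34359738368
(4,4): OLD=85210507662793/549755813888 → NEW=255, ERR=-54977224878647/549755813888
(4,5): OLD=1178158802432823/8796093022208 → NEW=255, ERR=-1064844918230217/8796093022208
(4,6): OLD=21195791158753025/140737488355328 → NEW=255, ERR=-14692268371855615/140737488355328
(5,0): OLD=631269068747/4294967296 → NEW=255, ERR=-463947591733/4294967296
(5,1): OLD=268794560465/2147483648 → NEW=0, ERR=268794560465/2147483648
(5,2): OLD=146214627529645/549755813888 → NEW=255, ERR=6026894988205/549755813888
(5,3): OLD=721445291412195/4398046511104 → NEW=255, ERR=-400056568919325/4398046511104
(5,4): OLD=13357686854109151/140737488355328 → NEW=0, ERR=13357686854109151/140737488355328
(5,5): OLD=98442450782960019/562949953421312 → NEW=255, ERR=-45109787339474541/562949953421312
(5,6): OLD=1204740690660699353/9007199254740992 → NEW=255, ERR=-1092095119298253607/9007199254740992
(6,0): OLD=14617472716253/68719476736 → NEW=255, ERR=-2905993851427/68719476736
(6,1): OLD=2163118170045919/8796093022208 → NEW=255, ERR=-79885550617121/8796093022208
(6,2): OLD=29726580777412731/140737488355328 → NEW=255, ERR=-6161478753195909/140737488355328
(6,3): OLD=229572949984253677/1125899906842624 → NEW=255, ERR=-57531526260615443/1125899906842624
(6,4): OLD=3883810843331237829/18014398509481984 → NEW=255, ERR=-709860776586668091/18014398509481984
(6,5): OLD=46381304544490430169/288230376151711744 → NEW=255, ERR=-27117441374196064551/288230376151711744
(6,6): OLD=663810892376540448143/4611686018427387904 → NEW=255, ERR=-512169042322443467377/4611686018427387904
Output grid:
  Row 0: .......  (7 black, running=7)
  Row 1: .#.##.#  (3 black, running=10)
  Row 2: #.#..#.  (4 black, running=14)
  Row 3: #.##.#.  (3 black, running=17)
  Row 4: ##.####  (1 black, running=18)
  Row 5: #.##.##  (2 black, running=20)
  Row 6: #######  (0 black, running=20)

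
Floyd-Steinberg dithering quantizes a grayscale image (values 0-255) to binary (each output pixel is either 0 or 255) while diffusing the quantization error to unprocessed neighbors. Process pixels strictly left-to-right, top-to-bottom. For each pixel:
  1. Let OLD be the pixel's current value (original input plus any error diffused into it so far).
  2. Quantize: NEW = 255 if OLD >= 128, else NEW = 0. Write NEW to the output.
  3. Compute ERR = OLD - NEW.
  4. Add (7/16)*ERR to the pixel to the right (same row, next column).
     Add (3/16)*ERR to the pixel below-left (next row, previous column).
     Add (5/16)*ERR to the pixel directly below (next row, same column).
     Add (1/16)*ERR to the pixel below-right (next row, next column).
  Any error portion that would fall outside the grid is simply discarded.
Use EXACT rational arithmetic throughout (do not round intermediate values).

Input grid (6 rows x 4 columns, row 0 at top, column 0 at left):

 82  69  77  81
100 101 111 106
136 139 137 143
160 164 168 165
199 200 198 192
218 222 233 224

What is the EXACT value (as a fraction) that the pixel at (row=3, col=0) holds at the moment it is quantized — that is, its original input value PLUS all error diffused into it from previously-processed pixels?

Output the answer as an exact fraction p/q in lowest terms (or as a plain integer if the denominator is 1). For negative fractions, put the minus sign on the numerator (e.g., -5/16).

Answer: 1591125825/8388608

Derivation:
(0,0): OLD=82 → NEW=0, ERR=82
(0,1): OLD=839/8 → NEW=0, ERR=839/8
(0,2): OLD=15729/128 → NEW=0, ERR=15729/128
(0,3): OLD=275991/2048 → NEW=255, ERR=-246249/2048
(1,0): OLD=18597/128 → NEW=255, ERR=-14043/128
(1,1): OLD=116675/1024 → NEW=0, ERR=116675/1024
(1,2): OLD=6005055/32768 → NEW=255, ERR=-2350785/32768
(1,3): OLD=23445737/524288 → NEW=0, ERR=23445737/524288
(2,0): OLD=2016529/16384 → NEW=0, ERR=2016529/16384
(2,1): OLD=109128075/524288 → NEW=255, ERR=-24565365/524288
(2,2): OLD=114911719/1048576 → NEW=0, ERR=114911719/1048576
(2,3): OLD=3362756171/16777216 → NEW=255, ERR=-915433909/16777216
(3,0): OLD=1591125825/8388608 → NEW=255, ERR=-547969215/8388608
Target (3,0): original=160, with diffused error = 1591125825/8388608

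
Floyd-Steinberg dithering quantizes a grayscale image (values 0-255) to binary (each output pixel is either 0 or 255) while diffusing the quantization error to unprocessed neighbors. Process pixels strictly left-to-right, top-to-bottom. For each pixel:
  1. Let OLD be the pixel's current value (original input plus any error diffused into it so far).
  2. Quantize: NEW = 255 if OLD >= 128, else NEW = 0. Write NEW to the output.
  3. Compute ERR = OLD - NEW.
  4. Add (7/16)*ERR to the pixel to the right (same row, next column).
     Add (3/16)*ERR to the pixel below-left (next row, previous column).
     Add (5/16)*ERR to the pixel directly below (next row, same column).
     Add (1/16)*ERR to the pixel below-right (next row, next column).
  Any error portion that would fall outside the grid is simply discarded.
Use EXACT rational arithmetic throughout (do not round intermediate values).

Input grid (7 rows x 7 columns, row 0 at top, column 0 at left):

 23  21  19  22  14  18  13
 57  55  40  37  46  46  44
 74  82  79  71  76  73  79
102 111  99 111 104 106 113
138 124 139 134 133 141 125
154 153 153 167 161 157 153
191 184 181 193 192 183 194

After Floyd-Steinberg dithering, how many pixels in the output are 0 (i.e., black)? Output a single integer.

Answer: 29

Derivation:
(0,0): OLD=23 → NEW=0, ERR=23
(0,1): OLD=497/16 → NEW=0, ERR=497/16
(0,2): OLD=8343/256 → NEW=0, ERR=8343/256
(0,3): OLD=148513/4096 → NEW=0, ERR=148513/4096
(0,4): OLD=1957095/65536 → NEW=0, ERR=1957095/65536
(0,5): OLD=32574033/1048576 → NEW=0, ERR=32574033/1048576
(0,6): OLD=446122039/16777216 → NEW=0, ERR=446122039/16777216
(1,0): OLD=17923/256 → NEW=0, ERR=17923/256
(1,1): OLD=210709/2048 → NEW=0, ERR=210709/2048
(1,2): OLD=6811577/65536 → NEW=0, ERR=6811577/65536
(1,3): OLD=26591621/262144 → NEW=0, ERR=26591621/262144
(1,4): OLD=1808626351/16777216 → NEW=0, ERR=1808626351/16777216
(1,5): OLD=14726860255/134217728 → NEW=0, ERR=14726860255/134217728
(1,6): OLD=219591660081/2147483648 → NEW=0, ERR=219591660081/2147483648
(2,0): OLD=3773879/32768 → NEW=0, ERR=3773879/32768
(2,1): OLD=197553997/1048576 → NEW=255, ERR=-69832883/1048576
(2,2): OLD=1808478503/16777216 → NEW=0, ERR=1808478503/16777216
(2,3): OLD=23698614191/134217728 → NEW=255, ERR=-10526906449/134217728
(2,4): OLD=109830478431/1073741824 → NEW=0, ERR=109830478431/1073741824
(2,5): OLD=6114315572469/34359738368 → NEW=255, ERR=-2647417711371/34359738368
(2,6): OLD=46236194349315/549755813888 → NEW=0, ERR=46236194349315/549755813888
(3,0): OLD=2105598023/16777216 → NEW=0, ERR=2105598023/16777216
(3,1): OLD=23153276347/134217728 → NEW=255, ERR=-11072244293/134217728
(3,2): OLD=83457491425/1073741824 → NEW=0, ERR=83457491425/1073741824
(3,3): OLD=628831430231/4294967296 → NEW=255, ERR=-466385230249/4294967296
(3,4): OLD=37992767114311/549755813888 → NEW=0, ERR=37992767114311/549755813888
(3,5): OLD=590741800624581/4398046511104 → NEW=255, ERR=-530760059706939/4398046511104
(3,6): OLD=5746925981044571/70368744177664 → NEW=0, ERR=5746925981044571/70368744177664
(4,0): OLD=347359931465/2147483648 → NEW=255, ERR=-200248398775/2147483648
(4,1): OLD=2743350718261/34359738368 → NEW=0, ERR=2743350718261/34359738368
(4,2): OLD=94944971721275/549755813888 → NEW=255, ERR=-45242760820165/549755813888
(4,3): OLD=360099564413945/4398046511104 → NEW=0, ERR=360099564413945/4398046511104
(4,4): OLD=5664795978101787/35184372088832 → NEW=255, ERR=-3307218904550373/35184372088832
(4,5): OLD=92093869558315163/1125899906842624 → NEW=0, ERR=92093869558315163/1125899906842624
(4,6): OLD=3220336403792043437/18014398509481984 → NEW=255, ERR=-1373335216125862483/18014398509481984
(5,0): OLD=76872575591535/549755813888 → NEW=255, ERR=-63315156949905/549755813888
(5,1): OLD=467536159331237/4398046511104 → NEW=0, ERR=467536159331237/4398046511104
(5,2): OLD=6830454063436947/35184372088832 → NEW=255, ERR=-2141560819215213/35184372088832
(5,3): OLD=40304252828634367/281474976710656 → NEW=255, ERR=-31471866232582913/281474976710656
(5,4): OLD=1858417977951133589/18014398509481984 → NEW=0, ERR=1858417977951133589/18014398509481984
(5,5): OLD=29907651369317256773/144115188075855872 → NEW=255, ERR=-6841721590025990587/144115188075855872
(5,6): OLD=261756535937943082091/2305843009213693952 → NEW=0, ERR=261756535937943082091/2305843009213693952
(6,0): OLD=12310432337931335/70368744177664 → NEW=255, ERR=-5633597427372985/70368744177664
(6,1): OLD=184179588609051763/1125899906842624 → NEW=255, ERR=-102924887635817357/1125899906842624
(6,2): OLD=1939509047688885241/18014398509481984 → NEW=0, ERR=1939509047688885241/18014398509481984
(6,3): OLD=31806401765545621415/144115188075855872 → NEW=255, ERR=-4942971193797625945/144115188075855872
(6,4): OLD=55727377281166347189/288230376151711744 → NEW=255, ERR=-17771368637520147531/288230376151711744
(6,5): OLD=6232121069066062728425/36893488147419103232 → NEW=255, ERR=-3175718408525808595735/36893488147419103232
(6,6): OLD=111476400497897029238991/590295810358705651712 → NEW=255, ERR=-39049031143572911947569/590295810358705651712
Output grid:
  Row 0: .......  (7 black, running=7)
  Row 1: .......  (7 black, running=14)
  Row 2: .#.#.#.  (4 black, running=18)
  Row 3: .#.#.#.  (4 black, running=22)
  Row 4: #.#.#.#  (3 black, running=25)
  Row 5: #.##.#.  (3 black, running=28)
  Row 6: ##.####  (1 black, running=29)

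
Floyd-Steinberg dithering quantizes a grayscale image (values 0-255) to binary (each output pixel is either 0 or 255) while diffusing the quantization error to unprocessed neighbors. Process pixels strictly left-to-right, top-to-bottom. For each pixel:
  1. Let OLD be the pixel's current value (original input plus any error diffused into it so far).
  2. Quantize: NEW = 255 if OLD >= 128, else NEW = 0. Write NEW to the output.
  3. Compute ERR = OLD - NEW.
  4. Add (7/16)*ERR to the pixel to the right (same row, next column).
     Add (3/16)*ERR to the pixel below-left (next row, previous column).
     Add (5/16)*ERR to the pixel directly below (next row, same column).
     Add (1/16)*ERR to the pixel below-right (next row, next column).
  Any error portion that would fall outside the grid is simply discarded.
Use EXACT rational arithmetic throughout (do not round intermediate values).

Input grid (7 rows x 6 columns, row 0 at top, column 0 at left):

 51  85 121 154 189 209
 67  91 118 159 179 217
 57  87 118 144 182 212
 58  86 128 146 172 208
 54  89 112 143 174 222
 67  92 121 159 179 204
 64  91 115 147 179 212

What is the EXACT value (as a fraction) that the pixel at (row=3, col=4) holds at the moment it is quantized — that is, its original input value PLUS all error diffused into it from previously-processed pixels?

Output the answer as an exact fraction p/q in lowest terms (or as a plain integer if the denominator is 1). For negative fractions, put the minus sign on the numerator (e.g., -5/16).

(0,0): OLD=51 → NEW=0, ERR=51
(0,1): OLD=1717/16 → NEW=0, ERR=1717/16
(0,2): OLD=42995/256 → NEW=255, ERR=-22285/256
(0,3): OLD=474789/4096 → NEW=0, ERR=474789/4096
(0,4): OLD=15709827/65536 → NEW=255, ERR=-1001853/65536
(0,5): OLD=212139413/1048576 → NEW=255, ERR=-55247467/1048576
(1,0): OLD=26383/256 → NEW=0, ERR=26383/256
(1,1): OLD=320489/2048 → NEW=255, ERR=-201751/2048
(1,2): OLD=4989853/65536 → NEW=0, ERR=4989853/65536
(1,3): OLD=57731289/262144 → NEW=255, ERR=-9115431/262144
(1,4): OLD=2623544939/16777216 → NEW=255, ERR=-1654645141/16777216
(1,5): OLD=41991706237/268435456 → NEW=255, ERR=-26459335043/268435456
(2,0): OLD=2317843/32768 → NEW=0, ERR=2317843/32768
(2,1): OLD=113119361/1048576 → NEW=0, ERR=113119361/1048576
(2,2): OLD=2958053571/16777216 → NEW=255, ERR=-1320136509/16777216
(2,3): OLD=11405139563/134217728 → NEW=0, ERR=11405139563/134217728
(2,4): OLD=720272184001/4294967296 → NEW=255, ERR=-374944476479/4294967296
(2,5): OLD=9403581773143/68719476736 → NEW=255, ERR=-8119884794537/68719476736
(3,0): OLD=1683291491/16777216 → NEW=0, ERR=1683291491/16777216
(3,1): OLD=20572182311/134217728 → NEW=255, ERR=-13653338329/134217728
(3,2): OLD=87596887589/1073741824 → NEW=0, ERR=87596887589/1073741824
(3,3): OLD=12847790410287/68719476736 → NEW=255, ERR=-4675676157393/68719476736
(3,4): OLD=53935242915023/549755813888 → NEW=0, ERR=53935242915023/549755813888
Target (3,4): original=172, with diffused error = 53935242915023/549755813888

Answer: 53935242915023/549755813888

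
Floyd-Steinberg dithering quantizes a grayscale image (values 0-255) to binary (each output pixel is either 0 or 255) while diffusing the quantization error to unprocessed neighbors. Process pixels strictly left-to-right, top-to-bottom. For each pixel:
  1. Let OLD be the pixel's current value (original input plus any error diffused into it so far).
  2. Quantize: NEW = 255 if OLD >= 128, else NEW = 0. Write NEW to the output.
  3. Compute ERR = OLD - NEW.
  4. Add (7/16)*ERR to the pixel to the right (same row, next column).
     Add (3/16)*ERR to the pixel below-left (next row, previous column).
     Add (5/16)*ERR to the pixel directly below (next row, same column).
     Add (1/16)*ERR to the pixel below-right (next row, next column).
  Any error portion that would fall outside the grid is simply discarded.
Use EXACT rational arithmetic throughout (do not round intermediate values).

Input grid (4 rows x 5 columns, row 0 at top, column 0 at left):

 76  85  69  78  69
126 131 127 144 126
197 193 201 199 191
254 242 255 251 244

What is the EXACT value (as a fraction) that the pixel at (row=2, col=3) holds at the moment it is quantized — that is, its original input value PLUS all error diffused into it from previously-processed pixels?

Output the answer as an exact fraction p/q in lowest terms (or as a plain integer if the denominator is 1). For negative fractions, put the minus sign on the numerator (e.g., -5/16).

(0,0): OLD=76 → NEW=0, ERR=76
(0,1): OLD=473/4 → NEW=0, ERR=473/4
(0,2): OLD=7727/64 → NEW=0, ERR=7727/64
(0,3): OLD=133961/1024 → NEW=255, ERR=-127159/1024
(0,4): OLD=240383/16384 → NEW=0, ERR=240383/16384
(1,0): OLD=11003/64 → NEW=255, ERR=-5317/64
(1,1): OLD=81405/512 → NEW=255, ERR=-49155/512
(1,2): OLD=1750369/16384 → NEW=0, ERR=1750369/16384
(1,3): OLD=10631965/65536 → NEW=255, ERR=-6079715/65536
(1,4): OLD=86232055/1048576 → NEW=0, ERR=86232055/1048576
(2,0): OLD=1253679/8192 → NEW=255, ERR=-835281/8192
(2,1): OLD=34925013/262144 → NEW=255, ERR=-31921707/262144
(2,2): OLD=661508735/4194304 → NEW=255, ERR=-408038785/4194304
(2,3): OLD=10035762765/67108864 → NEW=255, ERR=-7076997555/67108864
Target (2,3): original=199, with diffused error = 10035762765/67108864

Answer: 10035762765/67108864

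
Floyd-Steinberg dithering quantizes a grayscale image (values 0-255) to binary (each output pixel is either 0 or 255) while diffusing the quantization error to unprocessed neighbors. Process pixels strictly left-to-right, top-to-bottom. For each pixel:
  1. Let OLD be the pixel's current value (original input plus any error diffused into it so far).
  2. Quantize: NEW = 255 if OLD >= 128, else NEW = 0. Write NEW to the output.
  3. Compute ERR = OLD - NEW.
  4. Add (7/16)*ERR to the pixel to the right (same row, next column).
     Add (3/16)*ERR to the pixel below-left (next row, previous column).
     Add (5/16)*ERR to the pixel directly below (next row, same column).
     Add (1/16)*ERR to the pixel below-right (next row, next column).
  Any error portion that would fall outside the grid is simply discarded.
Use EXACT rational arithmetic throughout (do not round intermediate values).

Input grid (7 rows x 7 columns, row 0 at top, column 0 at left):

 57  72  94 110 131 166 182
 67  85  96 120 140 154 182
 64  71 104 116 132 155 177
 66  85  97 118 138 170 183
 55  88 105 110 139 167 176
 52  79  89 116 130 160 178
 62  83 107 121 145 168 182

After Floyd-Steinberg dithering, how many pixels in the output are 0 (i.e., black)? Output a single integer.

(0,0): OLD=57 → NEW=0, ERR=57
(0,1): OLD=1551/16 → NEW=0, ERR=1551/16
(0,2): OLD=34921/256 → NEW=255, ERR=-30359/256
(0,3): OLD=238047/4096 → NEW=0, ERR=238047/4096
(0,4): OLD=10251545/65536 → NEW=255, ERR=-6460135/65536
(0,5): OLD=128842671/1048576 → NEW=0, ERR=128842671/1048576
(0,6): OLD=3955352009/16777216 → NEW=255, ERR=-322838071/16777216
(1,0): OLD=26365/256 → NEW=0, ERR=26365/256
(1,1): OLD=290155/2048 → NEW=255, ERR=-232085/2048
(1,2): OLD=1724743/65536 → NEW=0, ERR=1724743/65536
(1,3): OLD=32448443/262144 → NEW=0, ERR=32448443/262144
(1,4): OLD=3188023889/16777216 → NEW=255, ERR=-1090166191/16777216
(1,5): OLD=20696500897/134217728 → NEW=255, ERR=-13529019743/134217728
(1,6): OLD=299717224783/2147483648 → NEW=255, ERR=-247891105457/2147483648
(2,0): OLD=2455497/32768 → NEW=0, ERR=2455497/32768
(2,1): OLD=83615923/1048576 → NEW=0, ERR=83615923/1048576
(2,2): OLD=2738675161/16777216 → NEW=255, ERR=-1539514919/16777216
(2,3): OLD=13958222929/134217728 → NEW=0, ERR=13958222929/134217728
(2,4): OLD=156797648993/1073741824 → NEW=255, ERR=-117006516127/1073741824
(2,5): OLD=1722132053003/34359738368 → NEW=0, ERR=1722132053003/34359738368
(2,6): OLD=86066985938429/549755813888 → NEW=255, ERR=-54120746603011/549755813888
(3,0): OLD=1751023545/16777216 → NEW=0, ERR=1751023545/16777216
(3,1): OLD=19201061061/134217728 → NEW=255, ERR=-15024459579/134217728
(3,2): OLD=47065803487/1073741824 → NEW=0, ERR=47065803487/1073741824
(3,3): OLD=616366400521/4294967296 → NEW=255, ERR=-478850259959/4294967296
(3,4): OLD=39069346407353/549755813888 → NEW=0, ERR=39069346407353/549755813888
(3,5): OLD=842161113400507/4398046511104 → NEW=255, ERR=-279340746931013/4398046511104
(3,6): OLD=8977697994659365/70368744177664 → NEW=0, ERR=8977697994659365/70368744177664
(4,0): OLD=143079163703/2147483648 → NEW=0, ERR=143079163703/2147483648
(4,1): OLD=3329780190667/34359738368 → NEW=0, ERR=3329780190667/34359738368
(4,2): OLD=73224682459589/549755813888 → NEW=255, ERR=-66963050081851/549755813888
(4,3): OLD=166835223051783/4398046511104 → NEW=0, ERR=166835223051783/4398046511104
(4,4): OLD=5591755475680421/35184372088832 → NEW=255, ERR=-3380259406971739/35184372088832
(4,5): OLD=150288363314752101/1125899906842624 → NEW=255, ERR=-136816112930117019/1125899906842624
(4,6): OLD=2859525955516419923/18014398509481984 → NEW=255, ERR=-1734145664401485997/18014398509481984
(5,0): OLD=50022975990417/549755813888 → NEW=0, ERR=50022975990417/549755813888
(5,1): OLD=573586855801563/4398046511104 → NEW=255, ERR=-547915004529957/4398046511104
(5,2): OLD=337804365194541/35184372088832 → NEW=0, ERR=337804365194541/35184372088832
(5,3): OLD=29956910324575809/281474976710656 → NEW=0, ERR=29956910324575809/281474976710656
(5,4): OLD=2272085268516207723/18014398509481984 → NEW=0, ERR=2272085268516207723/18014398509481984
(5,5): OLD=22071519109951991611/144115188075855872 → NEW=255, ERR=-14677853849391255749/144115188075855872
(5,6): OLD=220816789663184314901/2305843009213693952 → NEW=0, ERR=220816789663184314901/2305843009213693952
(6,0): OLD=4720036165041977/70368744177664 → NEW=0, ERR=4720036165041977/70368744177664
(6,1): OLD=91086512178775693/1125899906842624 → NEW=0, ERR=91086512178775693/1125899906842624
(6,2): OLD=2838411606932369415/18014398509481984 → NEW=255, ERR=-1755260012985536505/18014398509481984
(6,3): OLD=19582239183925426265/144115188075855872 → NEW=255, ERR=-17167133775417821095/144115188075855872
(6,4): OLD=34545635898339778907/288230376151711744 → NEW=0, ERR=34545635898339778907/288230376151711744
(6,5): OLD=7911710594481764035095/36893488147419103232 → NEW=255, ERR=-1496128883110107289065/36893488147419103232
(6,6): OLD=110868747891124261308465/590295810358705651712 → NEW=255, ERR=-39656683750345679878095/590295810358705651712
Output grid:
  Row 0: ..#.#.#  (4 black, running=4)
  Row 1: .#..###  (3 black, running=7)
  Row 2: ..#.#.#  (4 black, running=11)
  Row 3: .#.#.#.  (4 black, running=15)
  Row 4: ..#.###  (3 black, running=18)
  Row 5: .#...#.  (5 black, running=23)
  Row 6: ..##.##  (3 black, running=26)

Answer: 26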